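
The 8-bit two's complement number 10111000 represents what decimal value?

MSB is 1, so the value is negative. Find the magnitude:
1. Invert bits:  01000111
2. Add 1:        01001000  = 72
3. Apply sign:   -72

Answer: -72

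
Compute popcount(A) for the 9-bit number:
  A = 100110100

100110100
1-bits at positions (from bit 0 = LSB): 2, 4, 5, 8
Count = 4

Answer: 4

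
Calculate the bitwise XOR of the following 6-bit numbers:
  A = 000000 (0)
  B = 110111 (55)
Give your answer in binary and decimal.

Apply ^ to each column (1 where bits differ):
  000000
^ 110111
--------
  110111

Answer: 110111 (55)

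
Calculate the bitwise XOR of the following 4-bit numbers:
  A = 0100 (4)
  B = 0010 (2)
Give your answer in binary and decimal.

Apply ^ to each column (1 where bits differ):
  0100
^ 0010
------
  0110

Answer: 0110 (6)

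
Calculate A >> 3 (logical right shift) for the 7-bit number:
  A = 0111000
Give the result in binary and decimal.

Logical shift right by 3: drop the bottom 3 bit(s), prepend 3 zero(s) on the left.
  0111000  ->  keep [0111], discard [000], prepend 000
= 0000111

Answer: 0000111 (7)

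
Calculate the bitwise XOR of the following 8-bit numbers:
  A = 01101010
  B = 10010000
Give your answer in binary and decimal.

Apply ^ to each column (1 where bits differ):
  01101010
^ 10010000
----------
  11111010

Answer: 11111010 (250)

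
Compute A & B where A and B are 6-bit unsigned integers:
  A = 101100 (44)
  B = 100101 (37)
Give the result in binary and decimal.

Apply & to each column (1 only where both bits are 1):
  101100
& 100101
--------
  100100

Answer: 100100 (36)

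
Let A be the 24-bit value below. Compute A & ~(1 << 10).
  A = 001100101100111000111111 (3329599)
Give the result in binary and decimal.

Mask = ~(1 << 10) = 111111111111101111111111
Bit 10 of A is 1, so AND-ing with the mask clears it to 0.
  001100101100111000111111
& 111111111111101111111111
--------------------------
  001100101100101000111111

Answer: 001100101100101000111111 (3328575)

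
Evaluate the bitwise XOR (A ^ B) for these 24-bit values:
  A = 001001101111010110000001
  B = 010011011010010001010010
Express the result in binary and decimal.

Apply ^ to each column (1 where bits differ):
  001001101111010110000001
^ 010011011010010001010010
--------------------------
  011010110101000111010011

Answer: 011010110101000111010011 (7033299)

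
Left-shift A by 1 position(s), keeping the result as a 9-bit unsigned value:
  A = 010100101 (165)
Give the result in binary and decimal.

Shift left by 1: drop the top 1 bit(s), append 1 zero(s) on the right.
  010100101  ->  discard [0], keep [10100101], append 0
= 101001010

Answer: 101001010 (330)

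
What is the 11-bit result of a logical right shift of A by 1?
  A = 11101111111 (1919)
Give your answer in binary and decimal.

Logical shift right by 1: drop the bottom 1 bit(s), prepend 1 zero(s) on the left.
  11101111111  ->  keep [1110111111], discard [1], prepend 0
= 01110111111

Answer: 01110111111 (959)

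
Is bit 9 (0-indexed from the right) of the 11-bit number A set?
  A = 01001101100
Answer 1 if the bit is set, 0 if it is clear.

Bit 9 is the 10th from the right.
  01001101100
   ^
That bit is 1.

Answer: 1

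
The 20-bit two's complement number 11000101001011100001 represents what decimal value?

MSB is 1, so the value is negative. Find the magnitude:
1. Invert bits:  00111010110100011110
2. Add 1:        00111010110100011111  = 240927
3. Apply sign:   -240927

Answer: -240927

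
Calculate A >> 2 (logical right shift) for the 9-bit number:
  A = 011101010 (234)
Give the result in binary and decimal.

Logical shift right by 2: drop the bottom 2 bit(s), prepend 2 zero(s) on the left.
  011101010  ->  keep [0111010], discard [10], prepend 00
= 000111010

Answer: 000111010 (58)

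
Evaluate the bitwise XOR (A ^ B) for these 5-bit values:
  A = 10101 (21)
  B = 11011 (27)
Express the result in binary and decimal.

Apply ^ to each column (1 where bits differ):
  10101
^ 11011
-------
  01110

Answer: 01110 (14)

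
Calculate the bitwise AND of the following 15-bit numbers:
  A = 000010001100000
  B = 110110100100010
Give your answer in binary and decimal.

Apply & to each column (1 only where both bits are 1):
  000010001100000
& 110110100100010
-----------------
  000010000100000

Answer: 000010000100000 (1056)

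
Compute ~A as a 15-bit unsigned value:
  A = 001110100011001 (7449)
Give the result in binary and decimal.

Flip each bit (0->1, 1->0):
  001110100011001
  110001011100110

Answer: 110001011100110 (25318)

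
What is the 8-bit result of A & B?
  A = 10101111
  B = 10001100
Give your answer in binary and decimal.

Apply & to each column (1 only where both bits are 1):
  10101111
& 10001100
----------
  10001100

Answer: 10001100 (140)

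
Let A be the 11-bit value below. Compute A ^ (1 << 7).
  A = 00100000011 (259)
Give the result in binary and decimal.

Mask = 1 << 7 = 00010000000
Bit 7 of A is 0; XOR with the mask flips it to 1.
  00100000011
^ 00010000000
-------------
  00110000011

Answer: 00110000011 (387)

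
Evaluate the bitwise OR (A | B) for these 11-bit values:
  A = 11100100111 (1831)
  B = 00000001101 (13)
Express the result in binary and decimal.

Apply | to each column (1 where either bit is 1):
  11100100111
| 00000001101
-------------
  11100101111

Answer: 11100101111 (1839)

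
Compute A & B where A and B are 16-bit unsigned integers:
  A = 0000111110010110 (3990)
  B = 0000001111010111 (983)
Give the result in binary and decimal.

Apply & to each column (1 only where both bits are 1):
  0000111110010110
& 0000001111010111
------------------
  0000001110010110

Answer: 0000001110010110 (918)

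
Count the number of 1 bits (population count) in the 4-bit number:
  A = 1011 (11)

1011
1-bits at positions (from bit 0 = LSB): 0, 1, 3
Count = 3

Answer: 3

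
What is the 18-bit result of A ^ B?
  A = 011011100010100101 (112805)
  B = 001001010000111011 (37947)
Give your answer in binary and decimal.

Apply ^ to each column (1 where bits differ):
  011011100010100101
^ 001001010000111011
--------------------
  010010110010011110

Answer: 010010110010011110 (76958)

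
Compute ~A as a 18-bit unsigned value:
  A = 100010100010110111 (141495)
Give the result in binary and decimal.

Flip each bit (0->1, 1->0):
  100010100010110111
  011101011101001000

Answer: 011101011101001000 (120648)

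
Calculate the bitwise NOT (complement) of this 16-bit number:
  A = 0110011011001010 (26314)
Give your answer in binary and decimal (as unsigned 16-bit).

Flip each bit (0->1, 1->0):
  0110011011001010
  1001100100110101

Answer: 1001100100110101 (39221)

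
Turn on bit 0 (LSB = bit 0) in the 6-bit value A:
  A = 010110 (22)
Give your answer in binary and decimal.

Mask = 1 << 0 = 000001
Bit 0 of A is 0, so OR-ing with the mask flips it to 1.
  010110
| 000001
--------
  010111

Answer: 010111 (23)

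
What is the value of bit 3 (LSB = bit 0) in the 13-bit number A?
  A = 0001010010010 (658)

Bit 3 is the 4th from the right.
  0001010010010
           ^
That bit is 0.

Answer: 0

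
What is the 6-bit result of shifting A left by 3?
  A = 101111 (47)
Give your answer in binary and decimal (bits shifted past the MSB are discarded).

Shift left by 3: drop the top 3 bit(s), append 3 zero(s) on the right.
  101111  ->  discard [101], keep [111], append 000
= 111000

Answer: 111000 (56)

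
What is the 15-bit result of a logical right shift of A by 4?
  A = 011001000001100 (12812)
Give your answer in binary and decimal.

Logical shift right by 4: drop the bottom 4 bit(s), prepend 4 zero(s) on the left.
  011001000001100  ->  keep [01100100000], discard [1100], prepend 0000
= 000001100100000

Answer: 000001100100000 (800)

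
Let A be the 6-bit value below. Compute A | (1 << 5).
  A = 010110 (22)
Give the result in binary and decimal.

Mask = 1 << 5 = 100000
Bit 5 of A is 0, so OR-ing with the mask flips it to 1.
  010110
| 100000
--------
  110110

Answer: 110110 (54)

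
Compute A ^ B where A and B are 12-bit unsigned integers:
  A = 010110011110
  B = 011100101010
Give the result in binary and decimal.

Apply ^ to each column (1 where bits differ):
  010110011110
^ 011100101010
--------------
  001010110100

Answer: 001010110100 (692)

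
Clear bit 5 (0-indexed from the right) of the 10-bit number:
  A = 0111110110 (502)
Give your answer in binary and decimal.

Mask = ~(1 << 5) = 1111011111
Bit 5 of A is 1, so AND-ing with the mask clears it to 0.
  0111110110
& 1111011111
------------
  0111010110

Answer: 0111010110 (470)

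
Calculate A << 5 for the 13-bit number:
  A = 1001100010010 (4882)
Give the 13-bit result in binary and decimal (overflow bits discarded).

Shift left by 5: drop the top 5 bit(s), append 5 zero(s) on the right.
  1001100010010  ->  discard [10011], keep [00010010], append 00000
= 0001001000000

Answer: 0001001000000 (576)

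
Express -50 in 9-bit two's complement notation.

1. Binary of +50:  000110010
2. Invert bits:     111001101
3. Add 1:           111001110

Answer: 111001110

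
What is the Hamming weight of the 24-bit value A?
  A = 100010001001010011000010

100010001001010011000010
1-bits at positions (from bit 0 = LSB): 1, 6, 7, 10, 12, 15, 19, 23
Count = 8

Answer: 8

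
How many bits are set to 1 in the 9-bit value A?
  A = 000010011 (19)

000010011
1-bits at positions (from bit 0 = LSB): 0, 1, 4
Count = 3

Answer: 3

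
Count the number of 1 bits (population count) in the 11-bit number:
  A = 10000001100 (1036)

10000001100
1-bits at positions (from bit 0 = LSB): 2, 3, 10
Count = 3

Answer: 3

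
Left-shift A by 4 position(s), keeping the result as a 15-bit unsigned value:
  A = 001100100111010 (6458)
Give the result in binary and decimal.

Shift left by 4: drop the top 4 bit(s), append 4 zero(s) on the right.
  001100100111010  ->  discard [0011], keep [00100111010], append 0000
= 001001110100000

Answer: 001001110100000 (5024)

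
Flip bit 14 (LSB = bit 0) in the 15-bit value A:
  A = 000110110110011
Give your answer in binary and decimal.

Mask = 1 << 14 = 100000000000000
Bit 14 of A is 0; XOR with the mask flips it to 1.
  000110110110011
^ 100000000000000
-----------------
  100110110110011

Answer: 100110110110011 (19891)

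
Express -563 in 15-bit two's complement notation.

1. Binary of +563:  000001000110011
2. Invert bits:     111110111001100
3. Add 1:           111110111001101

Answer: 111110111001101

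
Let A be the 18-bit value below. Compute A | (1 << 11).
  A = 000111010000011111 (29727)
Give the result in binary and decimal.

Mask = 1 << 11 = 000000100000000000
Bit 11 of A is 0, so OR-ing with the mask flips it to 1.
  000111010000011111
| 000000100000000000
--------------------
  000111110000011111

Answer: 000111110000011111 (31775)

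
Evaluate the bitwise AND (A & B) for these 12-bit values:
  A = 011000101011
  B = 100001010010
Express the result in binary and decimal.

Apply & to each column (1 only where both bits are 1):
  011000101011
& 100001010010
--------------
  000000000010

Answer: 000000000010 (2)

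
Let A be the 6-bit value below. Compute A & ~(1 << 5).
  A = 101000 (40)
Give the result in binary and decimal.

Mask = ~(1 << 5) = 011111
Bit 5 of A is 1, so AND-ing with the mask clears it to 0.
  101000
& 011111
--------
  001000

Answer: 001000 (8)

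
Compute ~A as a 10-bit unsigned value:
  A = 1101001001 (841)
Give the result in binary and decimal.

Flip each bit (0->1, 1->0):
  1101001001
  0010110110

Answer: 0010110110 (182)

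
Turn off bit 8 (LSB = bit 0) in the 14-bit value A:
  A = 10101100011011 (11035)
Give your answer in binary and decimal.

Mask = ~(1 << 8) = 11111011111111
Bit 8 of A is 1, so AND-ing with the mask clears it to 0.
  10101100011011
& 11111011111111
----------------
  10101000011011

Answer: 10101000011011 (10779)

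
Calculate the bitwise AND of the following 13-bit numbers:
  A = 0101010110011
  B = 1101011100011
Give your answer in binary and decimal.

Apply & to each column (1 only where both bits are 1):
  0101010110011
& 1101011100011
---------------
  0101010100011

Answer: 0101010100011 (2723)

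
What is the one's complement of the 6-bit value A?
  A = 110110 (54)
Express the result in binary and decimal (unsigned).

Flip each bit (0->1, 1->0):
  110110
  001001

Answer: 001001 (9)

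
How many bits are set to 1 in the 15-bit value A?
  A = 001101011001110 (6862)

001101011001110
1-bits at positions (from bit 0 = LSB): 1, 2, 3, 6, 7, 9, 11, 12
Count = 8

Answer: 8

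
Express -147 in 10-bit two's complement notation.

1. Binary of +147:  0010010011
2. Invert bits:     1101101100
3. Add 1:           1101101101

Answer: 1101101101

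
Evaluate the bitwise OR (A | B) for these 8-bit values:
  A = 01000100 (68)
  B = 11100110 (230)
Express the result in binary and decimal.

Apply | to each column (1 where either bit is 1):
  01000100
| 11100110
----------
  11100110

Answer: 11100110 (230)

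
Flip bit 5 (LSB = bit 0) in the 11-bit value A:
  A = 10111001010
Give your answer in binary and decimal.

Mask = 1 << 5 = 00000100000
Bit 5 of A is 0; XOR with the mask flips it to 1.
  10111001010
^ 00000100000
-------------
  10111101010

Answer: 10111101010 (1514)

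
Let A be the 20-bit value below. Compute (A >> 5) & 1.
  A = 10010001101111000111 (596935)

Bit 5 is the 6th from the right.
  10010001101111000111
                ^
That bit is 0.

Answer: 0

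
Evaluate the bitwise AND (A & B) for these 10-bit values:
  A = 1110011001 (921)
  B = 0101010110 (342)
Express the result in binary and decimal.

Apply & to each column (1 only where both bits are 1):
  1110011001
& 0101010110
------------
  0100010000

Answer: 0100010000 (272)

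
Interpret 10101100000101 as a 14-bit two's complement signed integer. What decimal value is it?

MSB is 1, so the value is negative. Find the magnitude:
1. Invert bits:  01010011111010
2. Add 1:        01010011111011  = 5371
3. Apply sign:   -5371

Answer: -5371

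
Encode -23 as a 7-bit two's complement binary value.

1. Binary of +23:  0010111
2. Invert bits:     1101000
3. Add 1:           1101001

Answer: 1101001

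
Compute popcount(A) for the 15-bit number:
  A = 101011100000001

101011100000001
1-bits at positions (from bit 0 = LSB): 0, 8, 9, 10, 12, 14
Count = 6

Answer: 6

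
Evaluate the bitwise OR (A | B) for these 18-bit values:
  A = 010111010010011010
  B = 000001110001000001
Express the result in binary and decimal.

Apply | to each column (1 where either bit is 1):
  010111010010011010
| 000001110001000001
--------------------
  010111110011011011

Answer: 010111110011011011 (97499)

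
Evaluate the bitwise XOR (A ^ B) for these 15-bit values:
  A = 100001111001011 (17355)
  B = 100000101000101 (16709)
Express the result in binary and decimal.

Apply ^ to each column (1 where bits differ):
  100001111001011
^ 100000101000101
-----------------
  000001010001110

Answer: 000001010001110 (654)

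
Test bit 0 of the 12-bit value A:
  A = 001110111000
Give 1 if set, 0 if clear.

Bit 0 is the 1st from the right.
  001110111000
             ^
That bit is 0.

Answer: 0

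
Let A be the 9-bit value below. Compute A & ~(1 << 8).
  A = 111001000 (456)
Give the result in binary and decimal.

Mask = ~(1 << 8) = 011111111
Bit 8 of A is 1, so AND-ing with the mask clears it to 0.
  111001000
& 011111111
-----------
  011001000

Answer: 011001000 (200)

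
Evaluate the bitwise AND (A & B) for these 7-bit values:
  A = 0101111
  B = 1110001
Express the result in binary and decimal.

Apply & to each column (1 only where both bits are 1):
  0101111
& 1110001
---------
  0100001

Answer: 0100001 (33)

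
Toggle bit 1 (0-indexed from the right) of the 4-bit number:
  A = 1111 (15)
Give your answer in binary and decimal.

Mask = 1 << 1 = 0010
Bit 1 of A is 1; XOR with the mask flips it to 0.
  1111
^ 0010
------
  1101

Answer: 1101 (13)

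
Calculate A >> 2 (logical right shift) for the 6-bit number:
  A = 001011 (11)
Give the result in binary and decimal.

Logical shift right by 2: drop the bottom 2 bit(s), prepend 2 zero(s) on the left.
  001011  ->  keep [0010], discard [11], prepend 00
= 000010

Answer: 000010 (2)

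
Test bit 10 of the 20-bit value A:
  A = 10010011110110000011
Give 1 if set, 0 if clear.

Bit 10 is the 11th from the right.
  10010011110110000011
           ^
That bit is 1.

Answer: 1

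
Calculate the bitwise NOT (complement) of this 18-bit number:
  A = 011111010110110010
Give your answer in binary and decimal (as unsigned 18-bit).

Flip each bit (0->1, 1->0):
  011111010110110010
  100000101001001101

Answer: 100000101001001101 (133709)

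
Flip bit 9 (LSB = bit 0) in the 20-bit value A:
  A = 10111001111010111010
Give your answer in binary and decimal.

Mask = 1 << 9 = 00000000001000000000
Bit 9 of A is 1; XOR with the mask flips it to 0.
  10111001111010111010
^ 00000000001000000000
----------------------
  10111001110010111010

Answer: 10111001110010111010 (761018)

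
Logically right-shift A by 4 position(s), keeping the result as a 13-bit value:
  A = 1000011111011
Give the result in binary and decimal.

Logical shift right by 4: drop the bottom 4 bit(s), prepend 4 zero(s) on the left.
  1000011111011  ->  keep [100001111], discard [1011], prepend 0000
= 0000100001111

Answer: 0000100001111 (271)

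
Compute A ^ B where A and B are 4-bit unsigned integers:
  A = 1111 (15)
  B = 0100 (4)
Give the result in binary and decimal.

Apply ^ to each column (1 where bits differ):
  1111
^ 0100
------
  1011

Answer: 1011 (11)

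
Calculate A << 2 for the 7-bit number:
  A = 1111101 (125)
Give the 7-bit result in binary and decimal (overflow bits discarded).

Shift left by 2: drop the top 2 bit(s), append 2 zero(s) on the right.
  1111101  ->  discard [11], keep [11101], append 00
= 1110100

Answer: 1110100 (116)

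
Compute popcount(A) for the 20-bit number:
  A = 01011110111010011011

01011110111010011011
1-bits at positions (from bit 0 = LSB): 0, 1, 3, 4, 7, 9, 10, 11, 13, 14, 15, 16, 18
Count = 13

Answer: 13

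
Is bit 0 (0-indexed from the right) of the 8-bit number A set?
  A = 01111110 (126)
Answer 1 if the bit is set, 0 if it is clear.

Bit 0 is the 1st from the right.
  01111110
         ^
That bit is 0.

Answer: 0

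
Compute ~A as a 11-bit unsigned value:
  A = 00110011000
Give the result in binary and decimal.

Flip each bit (0->1, 1->0):
  00110011000
  11001100111

Answer: 11001100111 (1639)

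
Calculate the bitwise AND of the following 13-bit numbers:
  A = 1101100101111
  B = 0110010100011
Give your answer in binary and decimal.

Apply & to each column (1 only where both bits are 1):
  1101100101111
& 0110010100011
---------------
  0100000100011

Answer: 0100000100011 (2083)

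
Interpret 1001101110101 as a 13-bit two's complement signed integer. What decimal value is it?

MSB is 1, so the value is negative. Find the magnitude:
1. Invert bits:  0110010001010
2. Add 1:        0110010001011  = 3211
3. Apply sign:   -3211

Answer: -3211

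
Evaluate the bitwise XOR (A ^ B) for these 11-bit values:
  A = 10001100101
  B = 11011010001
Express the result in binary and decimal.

Apply ^ to each column (1 where bits differ):
  10001100101
^ 11011010001
-------------
  01010110100

Answer: 01010110100 (692)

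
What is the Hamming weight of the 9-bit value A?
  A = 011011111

011011111
1-bits at positions (from bit 0 = LSB): 0, 1, 2, 3, 4, 6, 7
Count = 7

Answer: 7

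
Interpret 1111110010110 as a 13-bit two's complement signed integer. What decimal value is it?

MSB is 1, so the value is negative. Find the magnitude:
1. Invert bits:  0000001101001
2. Add 1:        0000001101010  = 106
3. Apply sign:   -106

Answer: -106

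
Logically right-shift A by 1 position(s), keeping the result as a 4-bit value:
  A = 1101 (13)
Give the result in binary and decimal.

Logical shift right by 1: drop the bottom 1 bit(s), prepend 1 zero(s) on the left.
  1101  ->  keep [110], discard [1], prepend 0
= 0110

Answer: 0110 (6)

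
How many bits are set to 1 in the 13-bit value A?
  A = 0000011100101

0000011100101
1-bits at positions (from bit 0 = LSB): 0, 2, 5, 6, 7
Count = 5

Answer: 5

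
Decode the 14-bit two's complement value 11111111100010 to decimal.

MSB is 1, so the value is negative. Find the magnitude:
1. Invert bits:  00000000011101
2. Add 1:        00000000011110  = 30
3. Apply sign:   -30

Answer: -30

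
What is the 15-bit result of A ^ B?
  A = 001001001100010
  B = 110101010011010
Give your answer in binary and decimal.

Apply ^ to each column (1 where bits differ):
  001001001100010
^ 110101010011010
-----------------
  111100011111000

Answer: 111100011111000 (30968)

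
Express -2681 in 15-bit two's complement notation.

1. Binary of +2681:  000101001111001
2. Invert bits:     111010110000110
3. Add 1:           111010110000111

Answer: 111010110000111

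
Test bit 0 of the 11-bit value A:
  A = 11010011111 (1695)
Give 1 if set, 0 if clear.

Bit 0 is the 1st from the right.
  11010011111
            ^
That bit is 1.

Answer: 1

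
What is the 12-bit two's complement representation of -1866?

1. Binary of +1866:  011101001010
2. Invert bits:     100010110101
3. Add 1:           100010110110

Answer: 100010110110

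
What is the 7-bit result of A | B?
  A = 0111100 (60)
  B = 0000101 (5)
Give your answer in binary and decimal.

Apply | to each column (1 where either bit is 1):
  0111100
| 0000101
---------
  0111101

Answer: 0111101 (61)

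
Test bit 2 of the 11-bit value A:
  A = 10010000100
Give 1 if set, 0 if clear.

Bit 2 is the 3rd from the right.
  10010000100
          ^
That bit is 1.

Answer: 1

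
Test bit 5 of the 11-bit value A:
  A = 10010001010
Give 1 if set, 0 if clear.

Bit 5 is the 6th from the right.
  10010001010
       ^
That bit is 0.

Answer: 0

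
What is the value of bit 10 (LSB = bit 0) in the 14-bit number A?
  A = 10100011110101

Bit 10 is the 11th from the right.
  10100011110101
     ^
That bit is 0.

Answer: 0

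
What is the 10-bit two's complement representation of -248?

1. Binary of +248:  0011111000
2. Invert bits:     1100000111
3. Add 1:           1100001000

Answer: 1100001000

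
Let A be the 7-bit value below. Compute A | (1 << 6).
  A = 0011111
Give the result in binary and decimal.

Mask = 1 << 6 = 1000000
Bit 6 of A is 0, so OR-ing with the mask flips it to 1.
  0011111
| 1000000
---------
  1011111

Answer: 1011111 (95)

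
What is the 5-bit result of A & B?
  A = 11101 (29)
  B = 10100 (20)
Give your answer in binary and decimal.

Apply & to each column (1 only where both bits are 1):
  11101
& 10100
-------
  10100

Answer: 10100 (20)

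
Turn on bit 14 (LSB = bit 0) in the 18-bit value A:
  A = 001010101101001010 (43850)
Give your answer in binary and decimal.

Mask = 1 << 14 = 000100000000000000
Bit 14 of A is 0, so OR-ing with the mask flips it to 1.
  001010101101001010
| 000100000000000000
--------------------
  001110101101001010

Answer: 001110101101001010 (60234)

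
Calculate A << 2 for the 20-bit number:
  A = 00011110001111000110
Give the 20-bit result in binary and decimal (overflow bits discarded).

Shift left by 2: drop the top 2 bit(s), append 2 zero(s) on the right.
  00011110001111000110  ->  discard [00], keep [011110001111000110], append 00
= 01111000111100011000

Answer: 01111000111100011000 (495384)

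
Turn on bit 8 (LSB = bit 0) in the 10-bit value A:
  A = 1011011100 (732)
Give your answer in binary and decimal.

Mask = 1 << 8 = 0100000000
Bit 8 of A is 0, so OR-ing with the mask flips it to 1.
  1011011100
| 0100000000
------------
  1111011100

Answer: 1111011100 (988)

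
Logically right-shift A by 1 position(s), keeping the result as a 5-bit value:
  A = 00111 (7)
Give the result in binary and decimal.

Logical shift right by 1: drop the bottom 1 bit(s), prepend 1 zero(s) on the left.
  00111  ->  keep [0011], discard [1], prepend 0
= 00011

Answer: 00011 (3)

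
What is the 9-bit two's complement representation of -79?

1. Binary of +79:  001001111
2. Invert bits:     110110000
3. Add 1:           110110001

Answer: 110110001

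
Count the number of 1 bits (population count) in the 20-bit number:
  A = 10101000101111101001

10101000101111101001
1-bits at positions (from bit 0 = LSB): 0, 3, 5, 6, 7, 8, 9, 11, 15, 17, 19
Count = 11

Answer: 11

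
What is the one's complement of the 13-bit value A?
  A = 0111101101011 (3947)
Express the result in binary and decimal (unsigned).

Flip each bit (0->1, 1->0):
  0111101101011
  1000010010100

Answer: 1000010010100 (4244)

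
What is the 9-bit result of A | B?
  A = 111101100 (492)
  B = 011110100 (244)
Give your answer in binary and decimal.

Apply | to each column (1 where either bit is 1):
  111101100
| 011110100
-----------
  111111100

Answer: 111111100 (508)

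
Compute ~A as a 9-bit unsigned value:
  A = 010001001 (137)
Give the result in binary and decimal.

Flip each bit (0->1, 1->0):
  010001001
  101110110

Answer: 101110110 (374)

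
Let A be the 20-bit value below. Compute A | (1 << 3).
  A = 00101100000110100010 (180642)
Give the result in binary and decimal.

Mask = 1 << 3 = 00000000000000001000
Bit 3 of A is 0, so OR-ing with the mask flips it to 1.
  00101100000110100010
| 00000000000000001000
----------------------
  00101100000110101010

Answer: 00101100000110101010 (180650)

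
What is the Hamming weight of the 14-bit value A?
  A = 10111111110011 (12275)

10111111110011
1-bits at positions (from bit 0 = LSB): 0, 1, 4, 5, 6, 7, 8, 9, 10, 11, 13
Count = 11

Answer: 11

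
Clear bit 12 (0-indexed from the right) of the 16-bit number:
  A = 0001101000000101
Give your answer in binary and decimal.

Mask = ~(1 << 12) = 1110111111111111
Bit 12 of A is 1, so AND-ing with the mask clears it to 0.
  0001101000000101
& 1110111111111111
------------------
  0000101000000101

Answer: 0000101000000101 (2565)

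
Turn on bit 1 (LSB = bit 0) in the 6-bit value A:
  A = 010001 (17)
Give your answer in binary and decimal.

Mask = 1 << 1 = 000010
Bit 1 of A is 0, so OR-ing with the mask flips it to 1.
  010001
| 000010
--------
  010011

Answer: 010011 (19)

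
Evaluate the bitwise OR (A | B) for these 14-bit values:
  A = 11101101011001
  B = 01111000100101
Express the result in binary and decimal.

Apply | to each column (1 where either bit is 1):
  11101101011001
| 01111000100101
----------------
  11111101111101

Answer: 11111101111101 (16253)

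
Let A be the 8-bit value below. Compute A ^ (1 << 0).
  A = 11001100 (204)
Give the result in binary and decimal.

Mask = 1 << 0 = 00000001
Bit 0 of A is 0; XOR with the mask flips it to 1.
  11001100
^ 00000001
----------
  11001101

Answer: 11001101 (205)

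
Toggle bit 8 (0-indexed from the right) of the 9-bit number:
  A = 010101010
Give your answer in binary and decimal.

Mask = 1 << 8 = 100000000
Bit 8 of A is 0; XOR with the mask flips it to 1.
  010101010
^ 100000000
-----------
  110101010

Answer: 110101010 (426)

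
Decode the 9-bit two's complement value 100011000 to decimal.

MSB is 1, so the value is negative. Find the magnitude:
1. Invert bits:  011100111
2. Add 1:        011101000  = 232
3. Apply sign:   -232

Answer: -232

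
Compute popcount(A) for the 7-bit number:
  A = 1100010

1100010
1-bits at positions (from bit 0 = LSB): 1, 5, 6
Count = 3

Answer: 3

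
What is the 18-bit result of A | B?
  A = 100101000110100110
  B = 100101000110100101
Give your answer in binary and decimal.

Apply | to each column (1 where either bit is 1):
  100101000110100110
| 100101000110100101
--------------------
  100101000110100111

Answer: 100101000110100111 (151975)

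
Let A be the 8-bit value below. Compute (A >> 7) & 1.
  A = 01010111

Bit 7 is the 8th from the right.
  01010111
  ^
That bit is 0.

Answer: 0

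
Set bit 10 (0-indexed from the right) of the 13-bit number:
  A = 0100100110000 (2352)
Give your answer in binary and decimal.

Mask = 1 << 10 = 0010000000000
Bit 10 of A is 0, so OR-ing with the mask flips it to 1.
  0100100110000
| 0010000000000
---------------
  0110100110000

Answer: 0110100110000 (3376)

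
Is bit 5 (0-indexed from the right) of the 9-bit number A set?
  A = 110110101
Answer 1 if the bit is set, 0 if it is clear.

Bit 5 is the 6th from the right.
  110110101
     ^
That bit is 1.

Answer: 1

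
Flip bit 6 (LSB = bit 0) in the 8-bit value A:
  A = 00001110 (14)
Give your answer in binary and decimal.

Mask = 1 << 6 = 01000000
Bit 6 of A is 0; XOR with the mask flips it to 1.
  00001110
^ 01000000
----------
  01001110

Answer: 01001110 (78)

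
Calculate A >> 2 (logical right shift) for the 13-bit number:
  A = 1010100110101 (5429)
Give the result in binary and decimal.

Logical shift right by 2: drop the bottom 2 bit(s), prepend 2 zero(s) on the left.
  1010100110101  ->  keep [10101001101], discard [01], prepend 00
= 0010101001101

Answer: 0010101001101 (1357)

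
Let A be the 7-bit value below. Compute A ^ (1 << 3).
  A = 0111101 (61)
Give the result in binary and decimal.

Mask = 1 << 3 = 0001000
Bit 3 of A is 1; XOR with the mask flips it to 0.
  0111101
^ 0001000
---------
  0110101

Answer: 0110101 (53)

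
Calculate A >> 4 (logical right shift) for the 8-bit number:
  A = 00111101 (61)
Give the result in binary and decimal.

Logical shift right by 4: drop the bottom 4 bit(s), prepend 4 zero(s) on the left.
  00111101  ->  keep [0011], discard [1101], prepend 0000
= 00000011

Answer: 00000011 (3)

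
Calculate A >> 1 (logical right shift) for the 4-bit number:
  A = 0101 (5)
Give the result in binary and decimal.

Logical shift right by 1: drop the bottom 1 bit(s), prepend 1 zero(s) on the left.
  0101  ->  keep [010], discard [1], prepend 0
= 0010

Answer: 0010 (2)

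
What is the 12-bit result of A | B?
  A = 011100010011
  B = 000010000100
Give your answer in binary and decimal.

Apply | to each column (1 where either bit is 1):
  011100010011
| 000010000100
--------------
  011110010111

Answer: 011110010111 (1943)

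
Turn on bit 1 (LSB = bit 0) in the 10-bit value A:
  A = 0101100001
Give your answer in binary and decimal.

Mask = 1 << 1 = 0000000010
Bit 1 of A is 0, so OR-ing with the mask flips it to 1.
  0101100001
| 0000000010
------------
  0101100011

Answer: 0101100011 (355)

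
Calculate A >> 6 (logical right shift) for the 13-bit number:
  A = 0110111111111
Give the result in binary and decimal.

Logical shift right by 6: drop the bottom 6 bit(s), prepend 6 zero(s) on the left.
  0110111111111  ->  keep [0110111], discard [111111], prepend 000000
= 0000000110111

Answer: 0000000110111 (55)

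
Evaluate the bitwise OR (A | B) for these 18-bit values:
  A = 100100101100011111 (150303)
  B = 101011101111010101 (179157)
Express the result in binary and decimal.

Apply | to each column (1 where either bit is 1):
  100100101100011111
| 101011101111010101
--------------------
  101111101111011111

Answer: 101111101111011111 (195551)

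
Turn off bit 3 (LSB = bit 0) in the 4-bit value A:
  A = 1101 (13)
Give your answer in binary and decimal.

Mask = ~(1 << 3) = 0111
Bit 3 of A is 1, so AND-ing with the mask clears it to 0.
  1101
& 0111
------
  0101

Answer: 0101 (5)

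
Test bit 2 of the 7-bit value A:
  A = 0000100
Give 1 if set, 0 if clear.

Bit 2 is the 3rd from the right.
  0000100
      ^
That bit is 1.

Answer: 1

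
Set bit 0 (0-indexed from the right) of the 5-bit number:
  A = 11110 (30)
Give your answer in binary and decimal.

Mask = 1 << 0 = 00001
Bit 0 of A is 0, so OR-ing with the mask flips it to 1.
  11110
| 00001
-------
  11111

Answer: 11111 (31)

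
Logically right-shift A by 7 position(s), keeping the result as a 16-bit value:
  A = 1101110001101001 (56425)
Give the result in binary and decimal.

Logical shift right by 7: drop the bottom 7 bit(s), prepend 7 zero(s) on the left.
  1101110001101001  ->  keep [110111000], discard [1101001], prepend 0000000
= 0000000110111000

Answer: 0000000110111000 (440)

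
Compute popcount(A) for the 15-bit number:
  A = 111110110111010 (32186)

111110110111010
1-bits at positions (from bit 0 = LSB): 1, 3, 4, 5, 7, 8, 10, 11, 12, 13, 14
Count = 11

Answer: 11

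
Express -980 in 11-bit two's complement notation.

1. Binary of +980:  01111010100
2. Invert bits:     10000101011
3. Add 1:           10000101100

Answer: 10000101100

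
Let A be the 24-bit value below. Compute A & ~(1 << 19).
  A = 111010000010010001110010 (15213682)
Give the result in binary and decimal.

Mask = ~(1 << 19) = 111101111111111111111111
Bit 19 of A is 1, so AND-ing with the mask clears it to 0.
  111010000010010001110010
& 111101111111111111111111
--------------------------
  111000000010010001110010

Answer: 111000000010010001110010 (14689394)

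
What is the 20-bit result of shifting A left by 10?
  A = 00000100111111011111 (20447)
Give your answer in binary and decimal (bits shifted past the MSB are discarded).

Shift left by 10: drop the top 10 bit(s), append 10 zero(s) on the right.
  00000100111111011111  ->  discard [0000010011], keep [1111011111], append 0000000000
= 11110111110000000000

Answer: 11110111110000000000 (1014784)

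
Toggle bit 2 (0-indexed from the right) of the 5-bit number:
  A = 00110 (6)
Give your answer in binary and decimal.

Mask = 1 << 2 = 00100
Bit 2 of A is 1; XOR with the mask flips it to 0.
  00110
^ 00100
-------
  00010

Answer: 00010 (2)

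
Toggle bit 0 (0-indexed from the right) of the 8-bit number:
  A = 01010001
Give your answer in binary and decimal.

Mask = 1 << 0 = 00000001
Bit 0 of A is 1; XOR with the mask flips it to 0.
  01010001
^ 00000001
----------
  01010000

Answer: 01010000 (80)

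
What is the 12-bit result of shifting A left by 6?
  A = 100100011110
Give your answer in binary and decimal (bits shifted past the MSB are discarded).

Shift left by 6: drop the top 6 bit(s), append 6 zero(s) on the right.
  100100011110  ->  discard [100100], keep [011110], append 000000
= 011110000000

Answer: 011110000000 (1920)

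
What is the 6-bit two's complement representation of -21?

1. Binary of +21:  010101
2. Invert bits:     101010
3. Add 1:           101011

Answer: 101011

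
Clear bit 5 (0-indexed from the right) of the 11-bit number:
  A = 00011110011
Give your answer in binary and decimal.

Mask = ~(1 << 5) = 11111011111
Bit 5 of A is 1, so AND-ing with the mask clears it to 0.
  00011110011
& 11111011111
-------------
  00011010011

Answer: 00011010011 (211)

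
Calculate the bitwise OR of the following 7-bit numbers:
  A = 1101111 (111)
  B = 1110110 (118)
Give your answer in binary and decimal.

Apply | to each column (1 where either bit is 1):
  1101111
| 1110110
---------
  1111111

Answer: 1111111 (127)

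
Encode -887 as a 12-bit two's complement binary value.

1. Binary of +887:  001101110111
2. Invert bits:     110010001000
3. Add 1:           110010001001

Answer: 110010001001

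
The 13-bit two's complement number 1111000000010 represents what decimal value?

MSB is 1, so the value is negative. Find the magnitude:
1. Invert bits:  0000111111101
2. Add 1:        0000111111110  = 510
3. Apply sign:   -510

Answer: -510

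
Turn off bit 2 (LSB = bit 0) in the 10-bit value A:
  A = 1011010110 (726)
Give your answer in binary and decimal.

Mask = ~(1 << 2) = 1111111011
Bit 2 of A is 1, so AND-ing with the mask clears it to 0.
  1011010110
& 1111111011
------------
  1011010010

Answer: 1011010010 (722)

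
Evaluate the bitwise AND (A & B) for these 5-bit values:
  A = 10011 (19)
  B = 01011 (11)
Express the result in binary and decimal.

Apply & to each column (1 only where both bits are 1):
  10011
& 01011
-------
  00011

Answer: 00011 (3)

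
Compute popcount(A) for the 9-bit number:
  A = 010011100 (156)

010011100
1-bits at positions (from bit 0 = LSB): 2, 3, 4, 7
Count = 4

Answer: 4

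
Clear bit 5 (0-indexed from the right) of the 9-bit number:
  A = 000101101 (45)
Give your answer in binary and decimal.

Mask = ~(1 << 5) = 111011111
Bit 5 of A is 1, so AND-ing with the mask clears it to 0.
  000101101
& 111011111
-----------
  000001101

Answer: 000001101 (13)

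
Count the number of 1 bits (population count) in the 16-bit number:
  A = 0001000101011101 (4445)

0001000101011101
1-bits at positions (from bit 0 = LSB): 0, 2, 3, 4, 6, 8, 12
Count = 7

Answer: 7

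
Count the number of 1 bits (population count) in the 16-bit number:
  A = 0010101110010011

0010101110010011
1-bits at positions (from bit 0 = LSB): 0, 1, 4, 7, 8, 9, 11, 13
Count = 8

Answer: 8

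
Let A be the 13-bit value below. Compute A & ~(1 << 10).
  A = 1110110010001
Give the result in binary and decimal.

Mask = ~(1 << 10) = 1101111111111
Bit 10 of A is 1, so AND-ing with the mask clears it to 0.
  1110110010001
& 1101111111111
---------------
  1100110010001

Answer: 1100110010001 (6545)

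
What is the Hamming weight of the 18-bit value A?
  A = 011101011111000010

011101011111000010
1-bits at positions (from bit 0 = LSB): 1, 6, 7, 8, 9, 10, 12, 14, 15, 16
Count = 10

Answer: 10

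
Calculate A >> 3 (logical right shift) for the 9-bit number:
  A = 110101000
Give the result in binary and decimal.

Logical shift right by 3: drop the bottom 3 bit(s), prepend 3 zero(s) on the left.
  110101000  ->  keep [110101], discard [000], prepend 000
= 000110101

Answer: 000110101 (53)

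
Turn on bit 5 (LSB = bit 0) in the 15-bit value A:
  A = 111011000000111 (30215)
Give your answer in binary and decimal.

Mask = 1 << 5 = 000000000100000
Bit 5 of A is 0, so OR-ing with the mask flips it to 1.
  111011000000111
| 000000000100000
-----------------
  111011000100111

Answer: 111011000100111 (30247)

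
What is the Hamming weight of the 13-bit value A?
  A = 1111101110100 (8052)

1111101110100
1-bits at positions (from bit 0 = LSB): 2, 4, 5, 6, 8, 9, 10, 11, 12
Count = 9

Answer: 9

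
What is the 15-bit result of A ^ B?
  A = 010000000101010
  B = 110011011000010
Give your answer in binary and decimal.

Apply ^ to each column (1 where bits differ):
  010000000101010
^ 110011011000010
-----------------
  100011011101000

Answer: 100011011101000 (18152)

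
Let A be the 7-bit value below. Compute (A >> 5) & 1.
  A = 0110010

Bit 5 is the 6th from the right.
  0110010
   ^
That bit is 1.

Answer: 1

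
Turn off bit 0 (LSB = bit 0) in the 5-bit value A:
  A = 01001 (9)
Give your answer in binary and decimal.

Mask = ~(1 << 0) = 11110
Bit 0 of A is 1, so AND-ing with the mask clears it to 0.
  01001
& 11110
-------
  01000

Answer: 01000 (8)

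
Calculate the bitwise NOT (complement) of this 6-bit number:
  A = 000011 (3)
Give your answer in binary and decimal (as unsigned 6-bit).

Flip each bit (0->1, 1->0):
  000011
  111100

Answer: 111100 (60)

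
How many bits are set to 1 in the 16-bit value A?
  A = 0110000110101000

0110000110101000
1-bits at positions (from bit 0 = LSB): 3, 5, 7, 8, 13, 14
Count = 6

Answer: 6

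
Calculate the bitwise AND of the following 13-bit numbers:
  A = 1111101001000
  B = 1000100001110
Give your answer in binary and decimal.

Apply & to each column (1 only where both bits are 1):
  1111101001000
& 1000100001110
---------------
  1000100001000

Answer: 1000100001000 (4360)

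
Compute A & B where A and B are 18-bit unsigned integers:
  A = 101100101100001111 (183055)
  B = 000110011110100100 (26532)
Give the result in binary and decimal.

Apply & to each column (1 only where both bits are 1):
  101100101100001111
& 000110011110100100
--------------------
  000100001100000100

Answer: 000100001100000100 (17156)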